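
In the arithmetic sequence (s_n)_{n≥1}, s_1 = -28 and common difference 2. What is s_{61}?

s_n = -28 + (n - 1)·2.
s_{61} = -28 + 60·2 = 92.

92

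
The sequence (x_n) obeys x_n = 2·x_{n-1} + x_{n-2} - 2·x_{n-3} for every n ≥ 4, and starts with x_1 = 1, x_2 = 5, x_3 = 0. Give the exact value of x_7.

Iterate the recurrence:
x_4 = 3; x_5 = -4; x_6 = -5; x_7 = -20.

-20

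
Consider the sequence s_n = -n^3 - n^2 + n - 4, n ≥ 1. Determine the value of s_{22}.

-11114

s_{22} = -1·22^3 - 1·22^2 + 1·22 - 4 = -11114.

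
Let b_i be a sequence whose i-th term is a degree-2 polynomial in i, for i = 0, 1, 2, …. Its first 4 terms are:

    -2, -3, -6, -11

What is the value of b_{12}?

1st diffs: -1, -3, -5.
2nd diffs: -2, -2 (constant).
So b_i = -i^2 - 2.
Evaluating at i = 12 gives b_{12} = -146.

-146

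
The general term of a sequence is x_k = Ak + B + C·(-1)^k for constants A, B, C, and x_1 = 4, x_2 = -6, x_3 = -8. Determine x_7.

At k = 1, 2, 3: A + B - C = 4; 2A + B + C = -6; 3A + B - C = -8.
Subtracting the first from the second: A + 2C = -10.
Subtracting the second from the third: A - 2C = -2.
Solving: C = -2, A = -6, then B = 8.
Hence x_7 = -6·7 + 8 + (-2)·(-1) = -32.

-32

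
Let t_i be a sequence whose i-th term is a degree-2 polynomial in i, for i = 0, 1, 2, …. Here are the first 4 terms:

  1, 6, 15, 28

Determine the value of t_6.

91

1st diffs: 5, 9, 13.
2nd diffs: 4, 4 (constant).
Newton forward-difference form: t_i = 1 + 5·C(i,1) + 4·C(i,2).
At i = 6: i = 6, so t_6 = 1 + 30 + 60 = 91.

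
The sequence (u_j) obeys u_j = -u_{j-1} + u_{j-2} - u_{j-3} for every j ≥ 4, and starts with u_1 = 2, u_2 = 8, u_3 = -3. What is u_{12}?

Compute successive terms:
u_4 = 9; u_5 = -20; u_6 = 32; u_7 = -61; u_8 = 113; u_9 = -206; u_{10} = 380; u_{11} = -699; u_{12} = 1285.

1285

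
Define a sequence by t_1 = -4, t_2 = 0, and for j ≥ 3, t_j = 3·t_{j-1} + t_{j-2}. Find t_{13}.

Step forward from the initial values:
t_3 = -4; t_4 = -12; t_5 = -40; …; t_{10} = -15708; t_{11} = -51880; t_{12} = -171348; t_{13} = -565924.

-565924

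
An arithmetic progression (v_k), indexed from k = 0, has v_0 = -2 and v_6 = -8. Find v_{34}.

Common difference d = (-8 - (-2)) / (6 - 0) = -1.
v_k = -2 + (k - 0)·(-1).
v_{34} = -2 + 34·(-1) = -36.

-36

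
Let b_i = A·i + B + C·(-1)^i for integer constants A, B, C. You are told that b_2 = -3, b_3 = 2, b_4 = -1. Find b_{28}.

Write the equations: 2A + B + C = -3; 3A + B - C = 2; 4A + B + C = -1.
Subtracting the first from the second: A - 2C = 5.
Subtracting the second from the third: A + 2C = -3.
Solving: C = -2, A = 1, then B = -3.
Therefore b_{28} = 28 + (-3) + (-2)·1 = 23.

23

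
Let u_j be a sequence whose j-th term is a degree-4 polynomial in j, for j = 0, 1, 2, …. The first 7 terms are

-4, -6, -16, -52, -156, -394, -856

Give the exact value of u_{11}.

-11356

1st diffs: -2, -10, -36, -104, -238, -462.
2nd diffs: -8, -26, -68, -134, -224.
3rd diffs: -18, -42, -66, -90.
4th diffs: -24, -24, -24 (constant).
Newton forward-difference form: u_j = -4 + (-2)·C(j,1) + (-8)·C(j,2) + (-18)·C(j,3) + (-24)·C(j,4).
At j = 11: j = 11, so u_{11} = -4 - 22 - 440 - 2970 - 7920 = -11356.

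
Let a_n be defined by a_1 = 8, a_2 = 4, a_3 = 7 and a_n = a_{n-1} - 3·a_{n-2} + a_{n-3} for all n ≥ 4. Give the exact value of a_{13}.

394

Step forward from the initial values:
a_4 = 3, a_5 = -14, a_6 = -16, a_7 = 29, a_8 = 63, a_9 = -40, a_{10} = -200, a_{11} = -17, a_{12} = 543, a_{13} = 394.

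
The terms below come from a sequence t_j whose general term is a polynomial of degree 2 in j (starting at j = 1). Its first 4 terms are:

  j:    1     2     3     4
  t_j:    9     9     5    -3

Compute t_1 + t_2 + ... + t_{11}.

-561

1st diffs: 0, -4, -8.
2nd diffs: -4, -4 (constant).
So t_j = -2j^2 + 6j + 5.
Continuing: …, -15, -31, -51, -75, …, t_{11} = -171.
Summing j = 1..11 (11 terms) gives -561.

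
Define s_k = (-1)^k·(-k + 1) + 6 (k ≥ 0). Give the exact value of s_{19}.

(-1)^19 = -1; -k + 1 at k=19 is -18; so s_{19} = 24.

24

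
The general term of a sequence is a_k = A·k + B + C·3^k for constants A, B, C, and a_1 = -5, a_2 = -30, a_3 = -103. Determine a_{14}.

-19131882

Write the equations: A + B + 3C = -5; 2A + B + 9C = -30; 3A + B + 27C = -103.
Subtracting the first from the second: A + 6C = -25.
Subtracting the second from the third: A + 18C = -73.
Solving: C = -4, A = -1, then B = 8.
Therefore a_{14} = -14 + 8 + (-4)·4782969 = -19131882.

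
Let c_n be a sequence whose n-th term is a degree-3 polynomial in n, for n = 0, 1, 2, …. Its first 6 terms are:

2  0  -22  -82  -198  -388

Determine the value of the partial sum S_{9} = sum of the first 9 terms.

-4002

1st diffs: -2, -22, -60, -116, -190.
2nd diffs: -20, -38, -56, -74.
3rd diffs: -18, -18, -18 (constant).
Newton forward-difference form: c_n = 2 + (-2)·C(n,1) + (-20)·C(n,2) + (-18)·C(n,3).
Continuing: -670, -1062, -1582.
Summing n = 0..8 (9 terms) gives -4002.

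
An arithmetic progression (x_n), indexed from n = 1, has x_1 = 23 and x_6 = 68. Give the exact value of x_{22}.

212

Common difference d = (68 - 23) / (6 - 1) = 9.
x_n = 23 + (n - 1)·9.
x_{22} = 23 + 21·9 = 212.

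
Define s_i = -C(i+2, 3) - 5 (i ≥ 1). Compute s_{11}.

C(13, 3) = 286, so s_{11} = -291.

-291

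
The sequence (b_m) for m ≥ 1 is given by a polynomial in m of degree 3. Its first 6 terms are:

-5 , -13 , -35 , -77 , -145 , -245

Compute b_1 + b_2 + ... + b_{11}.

1st diffs: -8, -22, -42, -68, -100.
2nd diffs: -14, -20, -26, -32.
3rd diffs: -6, -6, -6 (constant).
Newton forward-difference form: b_m = -5 + (-8)·C(m-1,1) + (-14)·C(m-1,2) + (-6)·C(m-1,3).
Continuing: …, -383, -565, -797, -1085, …, b_{11} = -1435.
Summing m = 1..11 (11 terms) gives -4785.

-4785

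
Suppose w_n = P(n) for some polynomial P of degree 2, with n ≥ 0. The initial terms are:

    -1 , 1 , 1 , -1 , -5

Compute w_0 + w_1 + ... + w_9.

-160

1st diffs: 2, 0, -2, -4.
2nd diffs: -2, -2, -2 (constant).
Newton forward-difference form: w_n = -1 + 2·C(n,1) + (-2)·C(n,2).
Continuing: …, -11, -19, -29, -41, …, w_9 = -55.
Summing n = 0..9 (10 terms) gives -160.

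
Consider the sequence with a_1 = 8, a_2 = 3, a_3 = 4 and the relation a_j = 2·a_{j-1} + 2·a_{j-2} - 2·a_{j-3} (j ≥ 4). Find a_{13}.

Step forward from the initial values:
a_4 = -2;  a_5 = -2;  a_6 = -16;  a_7 = -32;  a_8 = -92;  a_9 = -216;  a_{10} = -552;  a_{11} = -1352;  a_{12} = -3376;  a_{13} = -8352.

-8352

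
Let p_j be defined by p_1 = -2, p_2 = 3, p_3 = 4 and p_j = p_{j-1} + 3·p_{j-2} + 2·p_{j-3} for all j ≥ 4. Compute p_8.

401

Applying the relation repeatedly:
p_4 = 9, p_5 = 27, p_6 = 62, p_7 = 161, p_8 = 401.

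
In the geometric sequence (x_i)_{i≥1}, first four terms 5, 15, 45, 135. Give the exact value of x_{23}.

156905298045

Common ratio r = 3.
x_i = 5·3^(i-1).
x_{23} = 5·3^22 = 156905298045.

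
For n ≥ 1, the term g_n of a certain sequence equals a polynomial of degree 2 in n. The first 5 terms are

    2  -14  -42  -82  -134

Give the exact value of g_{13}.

1st diffs: -16, -28, -40, -52.
2nd diffs: -12, -12, -12 (constant).
So g_n = -6n^2 + 2n + 6.
Evaluating at n = 13 gives g_{13} = -982.

-982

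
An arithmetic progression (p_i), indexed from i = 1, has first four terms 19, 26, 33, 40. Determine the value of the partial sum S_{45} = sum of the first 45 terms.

Common difference d = 7.
p_i = 19 + (i - 1)·7.
p_{45} = 327; S = 45·(19 + 327)/2 = 7785.

7785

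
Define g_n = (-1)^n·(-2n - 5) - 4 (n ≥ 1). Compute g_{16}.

(-1)^16 = 1; -2n - 5 at n=16 is -37; so g_{16} = -41.

-41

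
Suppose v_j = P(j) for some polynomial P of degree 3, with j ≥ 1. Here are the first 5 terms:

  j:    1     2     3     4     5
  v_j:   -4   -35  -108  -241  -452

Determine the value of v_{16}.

-13069

1st diffs: -31, -73, -133, -211.
2nd diffs: -42, -60, -78.
3rd diffs: -18, -18 (constant).
Newton forward-difference form: v_j = -4 + (-31)·C(j-1,1) + (-42)·C(j-1,2) + (-18)·C(j-1,3).
At j = 16: j-1 = 15, so v_{16} = -4 - 465 - 4410 - 8190 = -13069.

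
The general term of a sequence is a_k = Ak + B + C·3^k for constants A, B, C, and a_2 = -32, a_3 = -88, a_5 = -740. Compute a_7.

-6576

At k = 2, 3, 5: 2A + B + 9C = -32; 3A + B + 27C = -88; 5A + B + 243C = -740.
Subtracting the first from the second: A + 18C = -56.
Subtracting the second from the third: 2A + 216C = -652.
Solving: C = -3, A = -2, then B = -1.
Hence a_7 = -2·7 + (-1) + (-3)·2187 = -6576.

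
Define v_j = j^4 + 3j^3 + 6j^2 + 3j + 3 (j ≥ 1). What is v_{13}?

v_{13} = 1·13^4 + 3·13^3 + 6·13^2 + 3·13 + 3 = 36208.

36208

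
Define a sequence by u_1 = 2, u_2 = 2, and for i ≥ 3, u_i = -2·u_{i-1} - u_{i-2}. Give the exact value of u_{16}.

58

Compute successive terms:
u_3 = -6  u_4 = 10  u_5 = -14  …  u_{13} = -46  u_{14} = 50  u_{15} = -54  u_{16} = 58.
(Characteristic roots are -1 and -1.)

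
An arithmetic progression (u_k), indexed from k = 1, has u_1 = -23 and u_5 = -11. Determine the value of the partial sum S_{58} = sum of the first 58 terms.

Common difference d = (-11 - (-23)) / (5 - 1) = 3.
u_k = -23 + (k - 1)·3.
u_{58} = 148; S = 58·(-23 + 148)/2 = 3625.

3625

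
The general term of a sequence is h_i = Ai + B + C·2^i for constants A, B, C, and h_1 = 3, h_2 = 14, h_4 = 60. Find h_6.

Plug in i = 1, 2, 4: A + B + 2C = 3; 2A + B + 4C = 14; 4A + B + 16C = 60.
Subtracting the first from the second: A + 2C = 11.
Subtracting the second from the third: 2A + 12C = 46.
Solving: C = 3, A = 5, then B = -8.
So h_i = 5·i + (-8) + 3·2^i; at i=6 this is 214.

214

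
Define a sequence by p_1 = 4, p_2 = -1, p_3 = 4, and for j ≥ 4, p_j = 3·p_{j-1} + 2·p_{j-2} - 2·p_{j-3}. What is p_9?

Applying the relation repeatedly:
p_4 = 2;  p_5 = 16;  p_6 = 44;  p_7 = 160;  p_8 = 536;  p_9 = 1840.

1840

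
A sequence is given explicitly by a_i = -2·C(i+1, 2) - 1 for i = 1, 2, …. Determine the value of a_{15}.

C(16, 2) = 120, so a_{15} = -241.

-241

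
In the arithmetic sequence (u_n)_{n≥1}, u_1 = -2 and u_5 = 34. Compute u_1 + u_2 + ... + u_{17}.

1190

Common difference d = (34 - (-2)) / (5 - 1) = 9.
u_n = -2 + (n - 1)·9.
u_{17} = 142; S = 17·(-2 + 142)/2 = 1190.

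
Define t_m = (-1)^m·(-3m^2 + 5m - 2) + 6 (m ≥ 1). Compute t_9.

206

(-1)^9 = -1; -3m^2 + 5m - 2 at m=9 is -200; so t_9 = 206.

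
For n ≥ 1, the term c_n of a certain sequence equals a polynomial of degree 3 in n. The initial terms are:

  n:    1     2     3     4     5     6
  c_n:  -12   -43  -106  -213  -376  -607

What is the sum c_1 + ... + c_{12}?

-15170

1st diffs: -31, -63, -107, -163, -231.
2nd diffs: -32, -44, -56, -68.
3rd diffs: -12, -12, -12 (constant).
Newton forward-difference form: c_n = -12 + (-31)·C(n-1,1) + (-32)·C(n-1,2) + (-12)·C(n-1,3).
Continuing: …, -918, -1321, -1828, -2451, …, c_{12} = -4093.
Summing n = 1..12 (12 terms) gives -15170.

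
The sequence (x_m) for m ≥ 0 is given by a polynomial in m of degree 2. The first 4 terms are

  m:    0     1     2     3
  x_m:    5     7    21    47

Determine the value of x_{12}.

821

1st diffs: 2, 14, 26.
2nd diffs: 12, 12 (constant).
Newton forward-difference form: x_m = 5 + 2·C(m,1) + 12·C(m,2).
At m = 12: m = 12, so x_{12} = 5 + 24 + 792 = 821.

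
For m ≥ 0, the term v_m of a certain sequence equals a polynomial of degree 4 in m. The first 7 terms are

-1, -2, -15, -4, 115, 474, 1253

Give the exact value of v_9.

8630

1st diffs: -1, -13, 11, 119, 359, 779.
2nd diffs: -12, 24, 108, 240, 420.
3rd diffs: 36, 84, 132, 180.
4th diffs: 48, 48, 48 (constant).
Newton forward-difference form: v_m = -1 + (-1)·C(m,1) + (-12)·C(m,2) + 36·C(m,3) + 48·C(m,4).
At m = 9: m = 9, so v_9 = -1 - 9 - 432 + 3024 + 6048 = 8630.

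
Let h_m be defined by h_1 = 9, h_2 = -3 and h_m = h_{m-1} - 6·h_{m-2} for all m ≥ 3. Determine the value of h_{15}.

2204223

Step forward from the initial values:
h_3 = -57; h_4 = -39; h_5 = 303; …; h_{12} = -170103; h_{13} = -236721; h_{14} = 783897; h_{15} = 2204223.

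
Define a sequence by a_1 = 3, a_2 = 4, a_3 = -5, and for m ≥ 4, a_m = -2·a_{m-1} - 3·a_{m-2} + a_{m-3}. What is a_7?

34

Iterate the recurrence:
a_4 = 1, a_5 = 17, a_6 = -42, a_7 = 34.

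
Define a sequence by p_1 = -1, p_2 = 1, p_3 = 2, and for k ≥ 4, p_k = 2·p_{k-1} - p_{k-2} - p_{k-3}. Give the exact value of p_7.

Applying the relation repeatedly:
p_4 = 4  p_5 = 5  p_6 = 4  p_7 = -1.

-1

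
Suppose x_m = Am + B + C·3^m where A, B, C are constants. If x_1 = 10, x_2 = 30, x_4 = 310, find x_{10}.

236158

Plug in m = 1, 2, 4: A + B + 3C = 10; 2A + B + 9C = 30; 4A + B + 81C = 310.
Subtracting the first from the second: A + 6C = 20.
Subtracting the second from the third: 2A + 72C = 280.
Solving: C = 4, A = -4, then B = 2.
Therefore x_{10} = -40 + 2 + 4·59049 = 236158.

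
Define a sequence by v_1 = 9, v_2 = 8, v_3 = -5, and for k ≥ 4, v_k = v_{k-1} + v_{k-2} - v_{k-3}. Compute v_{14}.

-76

Iterate the recurrence:
v_4 = -6; v_5 = -19; v_6 = -20; …; v_{11} = -61; v_{12} = -62; v_{13} = -75; v_{14} = -76.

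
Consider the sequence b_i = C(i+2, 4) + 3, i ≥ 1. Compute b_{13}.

C(15, 4) = 1365, so b_{13} = 1368.

1368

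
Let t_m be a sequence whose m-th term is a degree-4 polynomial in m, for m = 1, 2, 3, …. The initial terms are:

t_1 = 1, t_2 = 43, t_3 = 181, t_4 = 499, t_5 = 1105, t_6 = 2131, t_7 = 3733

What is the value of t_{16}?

1st diffs: 42, 138, 318, 606, 1026, 1602.
2nd diffs: 96, 180, 288, 420, 576.
3rd diffs: 84, 108, 132, 156.
4th diffs: 24, 24, 24 (constant).
Newton forward-difference form: t_m = 1 + 42·C(m-1,1) + 96·C(m-1,2) + 84·C(m-1,3) + 24·C(m-1,4).
At m = 16: m-1 = 15, so t_{16} = 1 + 630 + 10080 + 38220 + 32760 = 81691.

81691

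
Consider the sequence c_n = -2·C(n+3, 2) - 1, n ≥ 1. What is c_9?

C(12, 2) = 66, so c_9 = -133.

-133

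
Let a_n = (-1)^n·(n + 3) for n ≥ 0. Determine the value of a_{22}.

25

(-1)^22 = 1; n + 3 at n=22 is 25; so a_{22} = 25.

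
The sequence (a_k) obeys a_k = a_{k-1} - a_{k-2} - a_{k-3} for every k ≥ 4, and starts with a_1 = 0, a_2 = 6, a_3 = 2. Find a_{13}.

Applying the relation repeatedly:
a_4 = -4; a_5 = -12; a_6 = -10; a_7 = 6; a_8 = 28; a_9 = 32; a_{10} = -2; a_{11} = -62; a_{12} = -92; a_{13} = -28.

-28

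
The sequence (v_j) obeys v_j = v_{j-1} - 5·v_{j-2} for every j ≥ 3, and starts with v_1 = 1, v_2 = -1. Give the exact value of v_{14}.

30799

v_3 = -6, v_4 = -1, v_5 = 29, …, v_{11} = 309, v_{12} = -8086, v_{13} = -9631, v_{14} = 30799.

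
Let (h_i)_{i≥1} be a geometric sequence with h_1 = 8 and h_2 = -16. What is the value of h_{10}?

-4096

Common ratio r = -2.
h_i = 8·(-2)^(i-1).
h_{10} = 8·(-2)^9 = -4096.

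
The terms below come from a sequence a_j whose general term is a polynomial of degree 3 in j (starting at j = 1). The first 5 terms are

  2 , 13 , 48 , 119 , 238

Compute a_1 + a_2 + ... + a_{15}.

1st diffs: 11, 35, 71, 119.
2nd diffs: 24, 36, 48.
3rd diffs: 12, 12 (constant).
Newton forward-difference form: a_j = 2 + 11·C(j-1,1) + 24·C(j-1,2) + 12·C(j-1,3).
Continuing: …, 417, 668, 1003, 1434, …, a_{15} = 6708.
Summing j = 1..15 (15 terms) gives 28485.

28485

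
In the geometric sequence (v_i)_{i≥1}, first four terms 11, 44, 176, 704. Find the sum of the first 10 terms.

Common ratio r = 4.
v_i = 11·4^(i-1).
S = 11·(4^10 - 1)/(4 - 1) = 11·(1048576 - 1)/(3) = 3844775.

3844775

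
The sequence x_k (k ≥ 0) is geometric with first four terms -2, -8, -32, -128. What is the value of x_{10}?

-2097152

Common ratio r = 4.
x_k = (-2)·4^(k-0).
x_{10} = (-2)·4^10 = -2097152.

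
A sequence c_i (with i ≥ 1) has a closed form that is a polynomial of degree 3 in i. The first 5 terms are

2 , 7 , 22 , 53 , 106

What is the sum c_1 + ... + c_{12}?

5524

1st diffs: 5, 15, 31, 53.
2nd diffs: 10, 16, 22.
3rd diffs: 6, 6 (constant).
So c_i = i^3 - i^2 + i + 1.
Continuing: …, 187, 302, 457, 658, …, c_{12} = 1597.
Summing i = 1..12 (12 terms) gives 5524.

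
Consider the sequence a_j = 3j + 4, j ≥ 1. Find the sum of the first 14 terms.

371

Over j = 1..14: Σj = 105.
Total = (3)·105 + (4)·14 = 371.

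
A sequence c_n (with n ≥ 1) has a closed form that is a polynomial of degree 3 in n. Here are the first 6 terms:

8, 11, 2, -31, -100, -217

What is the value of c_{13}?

-3388

1st diffs: 3, -9, -33, -69, -117.
2nd diffs: -12, -24, -36, -48.
3rd diffs: -12, -12, -12 (constant).
Newton forward-difference form: c_n = 8 + 3·C(n-1,1) + (-12)·C(n-1,2) + (-12)·C(n-1,3).
At n = 13: n-1 = 12, so c_{13} = 8 + 36 - 792 - 2640 = -3388.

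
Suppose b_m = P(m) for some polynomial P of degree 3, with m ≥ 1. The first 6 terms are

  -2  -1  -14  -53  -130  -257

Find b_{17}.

1st diffs: 1, -13, -39, -77, -127.
2nd diffs: -14, -26, -38, -50.
3rd diffs: -12, -12, -12 (constant).
Newton forward-difference form: b_m = -2 + 1·C(m-1,1) + (-14)·C(m-1,2) + (-12)·C(m-1,3).
At m = 17: m-1 = 16, so b_{17} = -2 + 16 - 1680 - 6720 = -8386.

-8386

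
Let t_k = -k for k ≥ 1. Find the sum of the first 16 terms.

Over k = 1..16: Σk = 136.
Total = (-1)·136 = -136.

-136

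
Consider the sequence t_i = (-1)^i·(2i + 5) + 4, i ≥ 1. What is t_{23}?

(-1)^23 = -1; 2i + 5 at i=23 is 51; so t_{23} = -47.

-47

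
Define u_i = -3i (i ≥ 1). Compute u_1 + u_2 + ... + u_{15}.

Over i = 1..15: Σi = 120.
Total = (-3)·120 = -360.

-360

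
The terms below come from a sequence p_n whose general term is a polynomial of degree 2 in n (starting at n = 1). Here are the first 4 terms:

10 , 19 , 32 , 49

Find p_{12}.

329

1st diffs: 9, 13, 17.
2nd diffs: 4, 4 (constant).
Newton forward-difference form: p_n = 10 + 9·C(n-1,1) + 4·C(n-1,2).
At n = 12: n-1 = 11, so p_{12} = 10 + 99 + 220 = 329.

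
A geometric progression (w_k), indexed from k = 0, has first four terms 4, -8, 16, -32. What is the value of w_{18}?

Common ratio r = -2.
w_k = 4·(-2)^(k-0).
w_{18} = 4·(-2)^18 = 1048576.

1048576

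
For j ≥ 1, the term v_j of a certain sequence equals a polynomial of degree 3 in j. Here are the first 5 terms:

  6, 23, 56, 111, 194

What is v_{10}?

1st diffs: 17, 33, 55, 83.
2nd diffs: 16, 22, 28.
3rd diffs: 6, 6 (constant).
So v_j = j^3 + 2j^2 + 4j - 1.
Evaluating at j = 10 gives v_{10} = 1239.

1239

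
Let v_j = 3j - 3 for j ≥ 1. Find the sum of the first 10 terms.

135

Over j = 1..10: Σj = 55.
Total = (3)·55 + (-3)·10 = 135.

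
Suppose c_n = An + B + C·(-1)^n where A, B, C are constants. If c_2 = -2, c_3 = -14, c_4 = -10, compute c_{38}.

-146

Plug in n = 2, 3, 4: 2A + B + C = -2; 3A + B - C = -14; 4A + B + C = -10.
Subtracting the first from the second: A - 2C = -12.
Subtracting the second from the third: A + 2C = 4.
Solving: C = 4, A = -4, then B = 2.
Hence c_{38} = -4·38 + 2 + 4·1 = -146.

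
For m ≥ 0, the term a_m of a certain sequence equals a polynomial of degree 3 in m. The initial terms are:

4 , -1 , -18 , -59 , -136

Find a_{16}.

-8236

1st diffs: -5, -17, -41, -77.
2nd diffs: -12, -24, -36.
3rd diffs: -12, -12 (constant).
Newton forward-difference form: a_m = 4 + (-5)·C(m,1) + (-12)·C(m,2) + (-12)·C(m,3).
At m = 16: m = 16, so a_{16} = 4 - 80 - 1440 - 6720 = -8236.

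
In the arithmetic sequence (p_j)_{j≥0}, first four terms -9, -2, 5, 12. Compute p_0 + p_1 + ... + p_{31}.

Common difference d = 7.
p_j = -9 + (j - 0)·7.
p_{31} = 208; S = 32·(-9 + 208)/2 = 3184.

3184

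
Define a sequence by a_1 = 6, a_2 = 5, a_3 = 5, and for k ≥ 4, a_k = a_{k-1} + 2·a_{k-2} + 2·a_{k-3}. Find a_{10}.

2983

a_4 = 27, a_5 = 47, a_6 = 111, a_7 = 259, a_8 = 575, a_9 = 1315, a_{10} = 2983.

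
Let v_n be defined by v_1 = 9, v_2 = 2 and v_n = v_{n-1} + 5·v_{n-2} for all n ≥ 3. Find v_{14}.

2459282

Iterate the recurrence:
v_3 = 47;  v_4 = 57;  v_5 = 292;  …;  v_{11} = 115252;  v_{12} = 313837;  v_{13} = 890097;  v_{14} = 2459282.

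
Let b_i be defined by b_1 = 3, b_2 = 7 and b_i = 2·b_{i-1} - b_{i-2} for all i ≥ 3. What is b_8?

b_3 = 11, b_4 = 15, b_5 = 19, b_6 = 23, b_7 = 27, b_8 = 31.
(Characteristic roots are 1 and 1.)

31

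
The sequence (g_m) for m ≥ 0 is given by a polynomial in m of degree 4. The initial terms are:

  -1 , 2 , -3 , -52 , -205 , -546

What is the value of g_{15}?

-49936

1st diffs: 3, -5, -49, -153, -341.
2nd diffs: -8, -44, -104, -188.
3rd diffs: -36, -60, -84.
4th diffs: -24, -24 (constant).
So g_m = -m^4 + 3m^2 + m - 1.
Evaluating at m = 15 gives g_{15} = -49936.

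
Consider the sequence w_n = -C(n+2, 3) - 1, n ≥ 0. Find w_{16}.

C(18, 3) = 816, so w_{16} = -817.

-817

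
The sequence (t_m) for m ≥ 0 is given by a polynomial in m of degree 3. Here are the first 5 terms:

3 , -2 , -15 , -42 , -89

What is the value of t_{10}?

1st diffs: -5, -13, -27, -47.
2nd diffs: -8, -14, -20.
3rd diffs: -6, -6 (constant).
Newton forward-difference form: t_m = 3 + (-5)·C(m,1) + (-8)·C(m,2) + (-6)·C(m,3).
At m = 10: m = 10, so t_{10} = 3 - 50 - 360 - 720 = -1127.

-1127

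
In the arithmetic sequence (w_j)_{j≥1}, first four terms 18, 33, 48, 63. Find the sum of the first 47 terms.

17061

Common difference d = 15.
w_j = 18 + (j - 1)·15.
w_{47} = 708; S = 47·(18 + 708)/2 = 17061.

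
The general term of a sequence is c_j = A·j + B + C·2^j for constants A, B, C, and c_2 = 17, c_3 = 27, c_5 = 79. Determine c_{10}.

The three given values yield: 2A + B + 4C = 17; 3A + B + 8C = 27; 5A + B + 32C = 79.
Subtracting the first from the second: A + 4C = 10.
Subtracting the second from the third: 2A + 24C = 52.
Solving: C = 2, A = 2, then B = 5.
Hence c_{10} = 2·10 + 5 + 2·1024 = 2073.

2073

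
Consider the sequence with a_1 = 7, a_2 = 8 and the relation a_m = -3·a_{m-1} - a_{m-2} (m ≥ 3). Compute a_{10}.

27581

Step forward from the initial values:
a_3 = -31;  a_4 = 85;  a_5 = -224;  a_6 = 587;  a_7 = -1537;  a_8 = 4024;  a_9 = -10535;  a_{10} = 27581.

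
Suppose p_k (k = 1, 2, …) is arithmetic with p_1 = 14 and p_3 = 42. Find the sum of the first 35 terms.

Common difference d = (42 - 14) / (3 - 1) = 14.
p_k = 14 + (k - 1)·14.
p_{35} = 490; S = 35·(14 + 490)/2 = 8820.

8820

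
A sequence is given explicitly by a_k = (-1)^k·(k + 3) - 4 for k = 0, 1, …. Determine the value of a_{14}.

(-1)^14 = 1; k + 3 at k=14 is 17; so a_{14} = 13.

13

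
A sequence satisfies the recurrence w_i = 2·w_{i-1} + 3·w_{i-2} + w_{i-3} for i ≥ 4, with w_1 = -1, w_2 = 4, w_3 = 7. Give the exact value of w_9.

Iterate the recurrence:
w_4 = 25, w_5 = 75, w_6 = 232, w_7 = 714, w_8 = 2199, w_9 = 6772.

6772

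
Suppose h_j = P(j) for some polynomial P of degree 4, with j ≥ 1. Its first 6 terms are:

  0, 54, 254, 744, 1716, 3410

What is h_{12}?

1st diffs: 54, 200, 490, 972, 1694.
2nd diffs: 146, 290, 482, 722.
3rd diffs: 144, 192, 240.
4th diffs: 48, 48 (constant).
Newton forward-difference form: h_j = 54·C(j-1,1) + 146·C(j-1,2) + 144·C(j-1,3) + 48·C(j-1,4).
At j = 12: j-1 = 11, so h_{12} = 594 + 8030 + 23760 + 15840 = 48224.

48224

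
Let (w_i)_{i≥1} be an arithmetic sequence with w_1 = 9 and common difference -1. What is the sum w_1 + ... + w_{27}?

-108

w_i = 9 + (i - 1)·(-1).
w_{27} = -17; S = 27·(9 + (-17))/2 = -108.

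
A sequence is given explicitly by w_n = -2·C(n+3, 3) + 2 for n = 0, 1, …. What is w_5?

C(8, 3) = 56, so w_5 = -110.

-110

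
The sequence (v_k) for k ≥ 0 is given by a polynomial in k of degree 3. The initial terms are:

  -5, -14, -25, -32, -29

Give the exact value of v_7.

100

1st diffs: -9, -11, -7, 3.
2nd diffs: -2, 4, 10.
3rd diffs: 6, 6 (constant).
So v_k = k^3 - 4k^2 - 6k - 5.
Evaluating at k = 7 gives v_7 = 100.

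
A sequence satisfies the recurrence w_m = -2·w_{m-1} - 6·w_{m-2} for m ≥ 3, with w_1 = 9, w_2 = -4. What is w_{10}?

Compute successive terms:
w_3 = -46;  w_4 = 116;  w_5 = 44;  w_6 = -784;  w_7 = 1304;  w_8 = 2096;  w_9 = -12016;  w_{10} = 11456.

11456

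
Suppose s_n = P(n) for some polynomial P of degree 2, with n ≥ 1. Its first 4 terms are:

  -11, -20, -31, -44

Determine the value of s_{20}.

1st diffs: -9, -11, -13.
2nd diffs: -2, -2 (constant).
So s_n = -n^2 - 6n - 4.
Evaluating at n = 20 gives s_{20} = -524.

-524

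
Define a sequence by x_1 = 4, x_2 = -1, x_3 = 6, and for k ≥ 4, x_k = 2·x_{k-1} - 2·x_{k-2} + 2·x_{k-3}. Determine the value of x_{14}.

1136

Applying the relation repeatedly:
x_4 = 22; x_5 = 30; x_6 = 28; …; x_{11} = 280; x_{12} = 448; x_{13} = 736; x_{14} = 1136.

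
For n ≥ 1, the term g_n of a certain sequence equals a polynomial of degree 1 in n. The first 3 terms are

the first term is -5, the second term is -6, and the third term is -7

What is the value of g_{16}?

1st diffs: -1, -1 (constant).
So g_n = -n - 4.
Evaluating at n = 16 gives g_{16} = -20.

-20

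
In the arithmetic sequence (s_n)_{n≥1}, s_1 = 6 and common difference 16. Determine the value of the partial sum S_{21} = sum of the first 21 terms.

3486

s_n = 6 + (n - 1)·16.
s_{21} = 326; S = 21·(6 + 326)/2 = 3486.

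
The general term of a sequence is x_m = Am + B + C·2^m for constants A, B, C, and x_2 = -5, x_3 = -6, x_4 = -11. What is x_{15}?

-32730

Write the equations: 2A + B + 4C = -5; 3A + B + 8C = -6; 4A + B + 16C = -11.
Subtracting the first from the second: A + 4C = -1.
Subtracting the second from the third: A + 8C = -5.
Solving: C = -1, A = 3, then B = -7.
Therefore x_{15} = 45 + (-7) + (-1)·32768 = -32730.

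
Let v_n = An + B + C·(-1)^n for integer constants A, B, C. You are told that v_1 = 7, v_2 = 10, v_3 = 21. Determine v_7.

Plug in n = 1, 2, 3: A + B - C = 7; 2A + B + C = 10; 3A + B - C = 21.
Subtracting the first from the second: A + 2C = 3.
Subtracting the second from the third: A - 2C = 11.
Solving: C = -2, A = 7, then B = -2.
Therefore v_7 = 49 + (-2) + (-2)·(-1) = 49.

49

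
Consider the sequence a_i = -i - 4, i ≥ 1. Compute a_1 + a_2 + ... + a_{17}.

-221

Over i = 1..17: Σi = 153.
Total = (-1)·153 + (-4)·17 = -221.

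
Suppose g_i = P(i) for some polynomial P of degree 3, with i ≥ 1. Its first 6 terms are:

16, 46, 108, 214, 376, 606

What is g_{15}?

7716

1st diffs: 30, 62, 106, 162, 230.
2nd diffs: 32, 44, 56, 68.
3rd diffs: 12, 12, 12 (constant).
Newton forward-difference form: g_i = 16 + 30·C(i-1,1) + 32·C(i-1,2) + 12·C(i-1,3).
At i = 15: i-1 = 14, so g_{15} = 16 + 420 + 2912 + 4368 = 7716.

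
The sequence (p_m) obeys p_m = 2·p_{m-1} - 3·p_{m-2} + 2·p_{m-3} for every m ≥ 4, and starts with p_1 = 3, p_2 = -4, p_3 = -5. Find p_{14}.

-36

Step forward from the initial values:
p_4 = 8; p_5 = 23; p_6 = 12; …; p_{11} = 91; p_{12} = -136; p_{13} = -313; p_{14} = -36.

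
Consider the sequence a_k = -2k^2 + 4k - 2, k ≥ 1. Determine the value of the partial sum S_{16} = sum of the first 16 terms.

Over k = 1..16: Σk = 136, Σk² = 1496.
Total = (-2)·1496 + (4)·136 + (-2)·16 = -2480.

-2480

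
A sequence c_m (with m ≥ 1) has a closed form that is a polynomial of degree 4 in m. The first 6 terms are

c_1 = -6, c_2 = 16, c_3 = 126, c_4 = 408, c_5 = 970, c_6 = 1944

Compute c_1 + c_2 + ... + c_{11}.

1st diffs: 22, 110, 282, 562, 974.
2nd diffs: 88, 172, 280, 412.
3rd diffs: 84, 108, 132.
4th diffs: 24, 24 (constant).
Newton forward-difference form: c_m = -6 + 22·C(m-1,1) + 88·C(m-1,2) + 84·C(m-1,3) + 24·C(m-1,4).
Continuing: …, 3486, 5776, 9018, 13440, …, c_{11} = 19294.
Summing m = 1..11 (11 terms) gives 54472.

54472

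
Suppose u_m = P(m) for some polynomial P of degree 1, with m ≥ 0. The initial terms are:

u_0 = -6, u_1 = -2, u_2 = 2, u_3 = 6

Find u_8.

26

1st diffs: 4, 4, 4 (constant).
So u_m = 4m - 6.
Evaluating at m = 8 gives u_8 = 26.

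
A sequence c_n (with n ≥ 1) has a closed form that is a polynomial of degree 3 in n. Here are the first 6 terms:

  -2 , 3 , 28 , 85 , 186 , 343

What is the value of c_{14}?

1st diffs: 5, 25, 57, 101, 157.
2nd diffs: 20, 32, 44, 56.
3rd diffs: 12, 12, 12 (constant).
Newton forward-difference form: c_n = -2 + 5·C(n-1,1) + 20·C(n-1,2) + 12·C(n-1,3).
At n = 14: n-1 = 13, so c_{14} = -2 + 65 + 1560 + 3432 = 5055.

5055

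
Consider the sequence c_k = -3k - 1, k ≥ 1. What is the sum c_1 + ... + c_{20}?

-650

Over k = 1..20: Σk = 210.
Total = (-3)·210 + (-1)·20 = -650.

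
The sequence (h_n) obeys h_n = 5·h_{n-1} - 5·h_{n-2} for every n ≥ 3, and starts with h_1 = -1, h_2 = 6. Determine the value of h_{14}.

Step forward from the initial values:
h_3 = 35; h_4 = 145; h_5 = 550; …; h_{11} = 1268750; h_{12} = 4590625; h_{13} = 16609375; h_{14} = 60093750.

60093750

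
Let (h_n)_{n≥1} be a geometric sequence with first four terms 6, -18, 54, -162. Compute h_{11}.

354294

Common ratio r = -3.
h_n = 6·(-3)^(n-1).
h_{11} = 6·(-3)^10 = 354294.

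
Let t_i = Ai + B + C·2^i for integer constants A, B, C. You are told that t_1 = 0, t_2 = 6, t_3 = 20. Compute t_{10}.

4070

Write the equations: A + B + 2C = 0; 2A + B + 4C = 6; 3A + B + 8C = 20.
Subtracting the first from the second: A + 2C = 6.
Subtracting the second from the third: A + 4C = 14.
Solving: C = 4, A = -2, then B = -6.
Therefore t_{10} = -20 + (-6) + 4·1024 = 4070.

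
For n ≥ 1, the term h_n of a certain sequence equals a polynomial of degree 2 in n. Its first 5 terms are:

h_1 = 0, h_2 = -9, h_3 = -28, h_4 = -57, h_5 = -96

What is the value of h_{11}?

-540

1st diffs: -9, -19, -29, -39.
2nd diffs: -10, -10, -10 (constant).
Newton forward-difference form: h_n = (-9)·C(n-1,1) + (-10)·C(n-1,2).
At n = 11: n-1 = 10, so h_{11} = -90 - 450 = -540.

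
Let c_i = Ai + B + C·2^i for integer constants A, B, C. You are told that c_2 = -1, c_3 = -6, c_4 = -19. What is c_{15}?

Write the equations: 2A + B + 4C = -1; 3A + B + 8C = -6; 4A + B + 16C = -19.
Subtracting the first from the second: A + 4C = -5.
Subtracting the second from the third: A + 8C = -13.
Solving: C = -2, A = 3, then B = 1.
Hence c_{15} = 3·15 + 1 + (-2)·32768 = -65490.

-65490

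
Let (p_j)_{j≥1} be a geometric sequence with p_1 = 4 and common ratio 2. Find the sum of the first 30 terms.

4294967292

p_j = 4·2^(j-1).
S = 4·(2^30 - 1)/(2 - 1) = 4·(1073741824 - 1)/(1) = 4294967292.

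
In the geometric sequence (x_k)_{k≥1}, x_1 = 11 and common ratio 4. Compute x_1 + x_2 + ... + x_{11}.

15379111

x_k = 11·4^(k-1).
S = 11·(4^11 - 1)/(4 - 1) = 11·(4194304 - 1)/(3) = 15379111.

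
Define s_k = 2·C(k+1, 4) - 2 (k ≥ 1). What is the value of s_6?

68

C(7, 4) = 35, so s_6 = 68.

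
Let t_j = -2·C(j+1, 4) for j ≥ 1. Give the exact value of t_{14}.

C(15, 4) = 1365, so t_{14} = -2730.

-2730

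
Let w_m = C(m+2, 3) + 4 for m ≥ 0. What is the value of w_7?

C(9, 3) = 84, so w_7 = 88.

88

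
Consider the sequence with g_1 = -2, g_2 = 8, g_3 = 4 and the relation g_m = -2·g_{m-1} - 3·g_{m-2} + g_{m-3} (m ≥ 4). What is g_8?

494

g_4 = -34  g_5 = 64  g_6 = -22  g_7 = -182  g_8 = 494.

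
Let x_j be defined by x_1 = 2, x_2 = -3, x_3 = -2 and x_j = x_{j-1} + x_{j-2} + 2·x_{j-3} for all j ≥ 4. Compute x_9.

-110

Step forward from the initial values:
x_4 = -1, x_5 = -9, x_6 = -14, x_7 = -25, x_8 = -57, x_9 = -110.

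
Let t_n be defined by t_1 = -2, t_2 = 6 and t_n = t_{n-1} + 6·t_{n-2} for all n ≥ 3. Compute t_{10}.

Applying the relation repeatedly:
t_3 = -6  t_4 = 30  t_5 = -6  t_6 = 174  t_7 = 138  t_8 = 1182  t_9 = 2010  t_{10} = 9102.
(Characteristic roots are 3 and -2.)

9102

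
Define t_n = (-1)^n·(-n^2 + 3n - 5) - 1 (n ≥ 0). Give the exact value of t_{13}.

(-1)^13 = -1; -n^2 + 3n - 5 at n=13 is -135; so t_{13} = 134.

134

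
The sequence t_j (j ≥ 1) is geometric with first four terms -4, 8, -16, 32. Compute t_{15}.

Common ratio r = -2.
t_j = (-4)·(-2)^(j-1).
t_{15} = (-4)·(-2)^14 = -65536.

-65536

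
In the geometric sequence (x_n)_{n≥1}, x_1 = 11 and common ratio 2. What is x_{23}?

x_n = 11·2^(n-1).
x_{23} = 11·2^22 = 46137344.

46137344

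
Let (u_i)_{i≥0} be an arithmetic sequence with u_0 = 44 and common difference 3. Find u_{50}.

u_i = 44 + (i - 0)·3.
u_{50} = 44 + 50·3 = 194.

194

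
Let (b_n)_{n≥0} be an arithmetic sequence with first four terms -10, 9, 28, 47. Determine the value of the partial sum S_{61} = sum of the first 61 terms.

Common difference d = 19.
b_n = -10 + (n - 0)·19.
b_{60} = 1130; S = 61·(-10 + 1130)/2 = 34160.

34160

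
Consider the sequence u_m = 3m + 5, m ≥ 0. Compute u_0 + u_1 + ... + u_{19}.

Over m = 0..19: Σm = 190.
Total = (3)·190 + (5)·20 = 670.

670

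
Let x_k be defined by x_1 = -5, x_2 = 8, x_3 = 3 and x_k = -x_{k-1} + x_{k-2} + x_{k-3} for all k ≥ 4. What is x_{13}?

43

Step forward from the initial values:
x_4 = 0;  x_5 = 11;  x_6 = -8;  x_7 = 19;  x_8 = -16;  x_9 = 27;  x_{10} = -24;  x_{11} = 35;  x_{12} = -32;  x_{13} = 43.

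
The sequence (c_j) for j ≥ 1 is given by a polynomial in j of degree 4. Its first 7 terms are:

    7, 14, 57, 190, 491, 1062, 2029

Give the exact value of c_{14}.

35510

1st diffs: 7, 43, 133, 301, 571, 967.
2nd diffs: 36, 90, 168, 270, 396.
3rd diffs: 54, 78, 102, 126.
4th diffs: 24, 24, 24 (constant).
Newton forward-difference form: c_j = 7 + 7·C(j-1,1) + 36·C(j-1,2) + 54·C(j-1,3) + 24·C(j-1,4).
At j = 14: j-1 = 13, so c_{14} = 7 + 91 + 2808 + 15444 + 17160 = 35510.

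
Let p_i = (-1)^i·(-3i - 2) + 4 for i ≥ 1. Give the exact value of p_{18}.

-52

(-1)^18 = 1; -3i - 2 at i=18 is -56; so p_{18} = -52.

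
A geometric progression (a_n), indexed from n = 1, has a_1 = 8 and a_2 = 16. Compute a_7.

Common ratio r = 2.
a_n = 8·2^(n-1).
a_7 = 8·2^6 = 512.

512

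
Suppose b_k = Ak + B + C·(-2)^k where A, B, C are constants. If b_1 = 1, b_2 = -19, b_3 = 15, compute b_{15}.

The three given values yield: A + B - 2C = 1; 2A + B + 4C = -19; 3A + B - 8C = 15.
Subtracting the first from the second: A + 6C = -20.
Subtracting the second from the third: A - 12C = 34.
Solving: C = -3, A = -2, then B = -3.
Hence b_{15} = -2·15 + (-3) + (-3)·(-32768) = 98271.

98271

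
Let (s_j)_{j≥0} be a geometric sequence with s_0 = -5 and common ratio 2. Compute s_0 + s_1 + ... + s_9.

-5115

s_j = (-5)·2^(j-0).
S = (-5)·(2^10 - 1)/(2 - 1) = (-5)·(1024 - 1)/(1) = -5115.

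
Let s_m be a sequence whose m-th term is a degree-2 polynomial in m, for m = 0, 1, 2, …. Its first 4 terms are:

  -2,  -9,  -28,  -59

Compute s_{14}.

-1192

1st diffs: -7, -19, -31.
2nd diffs: -12, -12 (constant).
So s_m = -6m^2 - m - 2.
Evaluating at m = 14 gives s_{14} = -1192.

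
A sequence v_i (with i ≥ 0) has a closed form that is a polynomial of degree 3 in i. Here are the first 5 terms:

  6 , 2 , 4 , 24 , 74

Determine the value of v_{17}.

8914

1st diffs: -4, 2, 20, 50.
2nd diffs: 6, 18, 30.
3rd diffs: 12, 12 (constant).
So v_i = 2i^3 - 3i^2 - 3i + 6.
Evaluating at i = 17 gives v_{17} = 8914.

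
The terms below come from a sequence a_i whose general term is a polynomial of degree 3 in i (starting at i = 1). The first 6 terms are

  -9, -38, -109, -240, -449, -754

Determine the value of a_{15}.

1st diffs: -29, -71, -131, -209, -305.
2nd diffs: -42, -60, -78, -96.
3rd diffs: -18, -18, -18 (constant).
Newton forward-difference form: a_i = -9 + (-29)·C(i-1,1) + (-42)·C(i-1,2) + (-18)·C(i-1,3).
At i = 15: i-1 = 14, so a_{15} = -9 - 406 - 3822 - 6552 = -10789.

-10789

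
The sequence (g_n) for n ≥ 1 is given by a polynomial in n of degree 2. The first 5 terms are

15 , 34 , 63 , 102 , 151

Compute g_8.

1st diffs: 19, 29, 39, 49.
2nd diffs: 10, 10, 10 (constant).
Newton forward-difference form: g_n = 15 + 19·C(n-1,1) + 10·C(n-1,2).
At n = 8: n-1 = 7, so g_8 = 15 + 133 + 210 = 358.

358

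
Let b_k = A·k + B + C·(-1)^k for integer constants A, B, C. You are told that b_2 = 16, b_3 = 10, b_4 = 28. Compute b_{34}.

208

Write the equations: 2A + B + C = 16; 3A + B - C = 10; 4A + B + C = 28.
Subtracting the first from the second: A - 2C = -6.
Subtracting the second from the third: A + 2C = 18.
Solving: C = 6, A = 6, then B = -2.
Therefore b_{34} = 204 + (-2) + 6·1 = 208.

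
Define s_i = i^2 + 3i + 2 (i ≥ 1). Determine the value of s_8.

s_8 = 1·8^2 + 3·8 + 2 = 90.

90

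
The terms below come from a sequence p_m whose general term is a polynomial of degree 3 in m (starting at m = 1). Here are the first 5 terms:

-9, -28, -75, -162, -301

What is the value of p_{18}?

-12300

1st diffs: -19, -47, -87, -139.
2nd diffs: -28, -40, -52.
3rd diffs: -12, -12 (constant).
Newton forward-difference form: p_m = -9 + (-19)·C(m-1,1) + (-28)·C(m-1,2) + (-12)·C(m-1,3).
At m = 18: m-1 = 17, so p_{18} = -9 - 323 - 3808 - 8160 = -12300.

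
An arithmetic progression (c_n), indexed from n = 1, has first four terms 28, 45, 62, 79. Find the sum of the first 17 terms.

Common difference d = 17.
c_n = 28 + (n - 1)·17.
c_{17} = 300; S = 17·(28 + 300)/2 = 2788.

2788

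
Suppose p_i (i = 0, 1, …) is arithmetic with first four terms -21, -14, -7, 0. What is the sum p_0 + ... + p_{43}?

Common difference d = 7.
p_i = -21 + (i - 0)·7.
p_{43} = 280; S = 44·(-21 + 280)/2 = 5698.

5698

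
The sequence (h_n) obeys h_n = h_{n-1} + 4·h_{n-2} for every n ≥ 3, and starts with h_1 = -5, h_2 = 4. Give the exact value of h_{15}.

-485696

Step forward from the initial values:
h_3 = -16  h_4 = 0  h_5 = -64  …  h_{12} = -28224  h_{13} = -74560  h_{14} = -187456  h_{15} = -485696.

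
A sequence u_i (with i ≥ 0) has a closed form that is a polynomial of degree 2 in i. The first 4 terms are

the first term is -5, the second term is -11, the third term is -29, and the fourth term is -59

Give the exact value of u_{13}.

-1019

1st diffs: -6, -18, -30.
2nd diffs: -12, -12 (constant).
Newton forward-difference form: u_i = -5 + (-6)·C(i,1) + (-12)·C(i,2).
At i = 13: i = 13, so u_{13} = -5 - 78 - 936 = -1019.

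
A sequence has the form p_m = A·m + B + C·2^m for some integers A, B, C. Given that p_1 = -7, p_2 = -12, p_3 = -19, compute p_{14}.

-16428

At m = 1, 2, 3: A + B + 2C = -7; 2A + B + 4C = -12; 3A + B + 8C = -19.
Subtracting the first from the second: A + 2C = -5.
Subtracting the second from the third: A + 4C = -7.
Solving: C = -1, A = -3, then B = -2.
So p_m = -3·m + (-2) + (-1)·2^m; at m=14 this is -16428.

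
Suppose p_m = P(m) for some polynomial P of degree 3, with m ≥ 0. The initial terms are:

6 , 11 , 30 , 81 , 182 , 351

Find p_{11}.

1st diffs: 5, 19, 51, 101, 169.
2nd diffs: 14, 32, 50, 68.
3rd diffs: 18, 18, 18 (constant).
So p_m = 3m^3 - 2m^2 + 4m + 6.
Evaluating at m = 11 gives p_{11} = 3801.

3801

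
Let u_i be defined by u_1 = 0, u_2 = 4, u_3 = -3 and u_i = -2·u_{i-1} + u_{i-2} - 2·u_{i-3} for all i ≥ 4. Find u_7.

Step forward from the initial values:
u_4 = 10  u_5 = -31  u_6 = 78  u_7 = -207.

-207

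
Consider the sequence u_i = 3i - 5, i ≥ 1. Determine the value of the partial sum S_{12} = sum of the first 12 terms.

Over i = 1..12: Σi = 78.
Total = (3)·78 + (-5)·12 = 174.

174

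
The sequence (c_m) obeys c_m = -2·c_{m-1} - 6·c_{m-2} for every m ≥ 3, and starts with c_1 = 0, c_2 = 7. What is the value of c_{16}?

Iterate the recurrence:
c_3 = -14;  c_4 = -14;  c_5 = 112;  …;  c_{13} = -137984;  c_{14} = 245056;  c_{15} = 337792;  c_{16} = -2145920.

-2145920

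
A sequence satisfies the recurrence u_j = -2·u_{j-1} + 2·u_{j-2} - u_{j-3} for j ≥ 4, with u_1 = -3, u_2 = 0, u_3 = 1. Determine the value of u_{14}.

4176

Compute successive terms:
u_4 = 1;  u_5 = 0;  u_6 = 1;  …;  u_{11} = -184;  u_{12} = 521;  u_{13} = -1475;  u_{14} = 4176.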